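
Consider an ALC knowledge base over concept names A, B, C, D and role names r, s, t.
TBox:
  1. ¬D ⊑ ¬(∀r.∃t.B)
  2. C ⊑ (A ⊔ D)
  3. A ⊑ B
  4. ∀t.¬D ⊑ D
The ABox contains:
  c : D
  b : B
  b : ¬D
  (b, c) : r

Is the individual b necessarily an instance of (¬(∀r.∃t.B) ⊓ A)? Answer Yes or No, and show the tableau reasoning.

No

1. b : (¬(∀r.∃t.B) ⊓ A)?  L(b) = {B, ¬D} ∪ {(∀r.∃t.B ⊔ ¬A)}
   apply at b: ¬D⊑¬(∀r.∃t.B)
   open: L(b) ⊇ {B, ¬A, ¬C, ¬D, ∃r.∀t.¬B, …} (+ ∃-successors) — b ∉ (¬(∀r.∃t.B) ⊓ A) possible
2. Hence b : (¬(∀r.∃t.B) ⊓ A): not entailed.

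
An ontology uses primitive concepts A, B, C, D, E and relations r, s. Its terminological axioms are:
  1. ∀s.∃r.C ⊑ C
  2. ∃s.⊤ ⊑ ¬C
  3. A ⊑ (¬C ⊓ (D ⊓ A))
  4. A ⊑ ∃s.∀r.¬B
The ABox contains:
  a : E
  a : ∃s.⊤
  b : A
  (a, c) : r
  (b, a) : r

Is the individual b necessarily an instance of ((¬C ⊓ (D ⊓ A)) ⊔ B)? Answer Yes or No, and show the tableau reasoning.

Yes

1. b : ((¬C ⊓ (D ⊓ A)) ⊔ B)?  L(b) = {A} ∪ {((C ⊔ (¬D ⊔ ¬A)) ⊓ ¬B)}
   clash {A, ¬A} at b — b ∈ ((¬C ⊓ (D ⊓ A)) ⊔ B)
2. Hence b : ((¬C ⊓ (D ⊓ A)) ⊔ B): entailed.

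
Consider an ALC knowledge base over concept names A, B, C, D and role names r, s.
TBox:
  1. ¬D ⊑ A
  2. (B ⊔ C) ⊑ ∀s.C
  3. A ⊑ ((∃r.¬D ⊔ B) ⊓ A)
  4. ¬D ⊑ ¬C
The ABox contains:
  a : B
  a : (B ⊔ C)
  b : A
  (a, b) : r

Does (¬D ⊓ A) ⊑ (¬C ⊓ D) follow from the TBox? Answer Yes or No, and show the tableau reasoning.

No

1. (¬D ⊓ A) ⊑ (¬C ⊓ D)  ⇔  ((¬D ⊓ A) ⊓ (C ⊔ ¬D)) unsat w.r.t. T
   apply at x₀: A⊑((∃r.¬D ⊔ B) ⊓ A); ¬D⊑¬C
   open: L(x₀) ⊇ {A, ¬B, ¬C, ¬D, ∃r.¬D} (+ ∃-successors)
2. Hence (¬D ⊓ A) ⊑ (¬C ⊓ D): not entailed.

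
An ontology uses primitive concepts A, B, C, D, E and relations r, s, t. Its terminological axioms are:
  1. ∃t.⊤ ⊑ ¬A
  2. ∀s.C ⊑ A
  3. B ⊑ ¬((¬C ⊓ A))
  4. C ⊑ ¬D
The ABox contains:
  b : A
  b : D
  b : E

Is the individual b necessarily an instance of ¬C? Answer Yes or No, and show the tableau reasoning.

Yes

1. b : ¬C?  L(b) = {A, D, E} ∪ {C}
   clash {D, ¬D} at b — b ∈ ¬C
2. Hence b : ¬C: entailed.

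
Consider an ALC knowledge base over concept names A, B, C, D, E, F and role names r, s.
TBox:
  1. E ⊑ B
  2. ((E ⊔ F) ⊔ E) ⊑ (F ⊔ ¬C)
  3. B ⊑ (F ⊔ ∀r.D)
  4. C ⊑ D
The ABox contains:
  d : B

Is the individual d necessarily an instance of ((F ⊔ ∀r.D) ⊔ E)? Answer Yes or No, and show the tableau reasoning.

1. d : ((F ⊔ ∀r.D) ⊔ E)?  L(d) = {B} ∪ {((¬F ⊓ ∃r.¬D) ⊓ ¬E)}
   clash {D, ¬D} at an ∃-successor — d ∈ ((F ⊔ ∀r.D) ⊔ E)
2. Hence d : ((F ⊔ ∀r.D) ⊔ E): entailed.

Yes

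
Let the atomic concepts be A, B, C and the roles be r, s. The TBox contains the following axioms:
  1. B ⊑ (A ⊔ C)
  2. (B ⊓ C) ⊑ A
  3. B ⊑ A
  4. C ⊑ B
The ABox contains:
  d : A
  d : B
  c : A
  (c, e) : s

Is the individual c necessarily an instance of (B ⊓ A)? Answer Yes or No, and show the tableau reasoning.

1. c : (B ⊓ A)?  L(c) = {A} ∪ {(¬B ⊔ ¬A)}
   open: L(c) ⊇ {A, ¬B, ¬C} — c ∉ (B ⊓ A) possible
2. Hence c : (B ⊓ A): not entailed.

No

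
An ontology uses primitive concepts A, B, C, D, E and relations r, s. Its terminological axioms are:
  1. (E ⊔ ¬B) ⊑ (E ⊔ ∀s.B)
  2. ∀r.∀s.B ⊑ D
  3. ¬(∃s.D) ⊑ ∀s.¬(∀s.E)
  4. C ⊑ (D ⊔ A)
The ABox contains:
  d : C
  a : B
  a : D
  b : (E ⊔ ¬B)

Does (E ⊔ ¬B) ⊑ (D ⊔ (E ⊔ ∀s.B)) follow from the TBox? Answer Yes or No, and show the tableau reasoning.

1. (E ⊔ ¬B) ⊑ (D ⊔ (E ⊔ ∀s.B))  ⇔  ((E ⊔ ¬B) ⊓ (¬D ⊓ (¬E ⊓ ∃s.¬B))) unsat w.r.t. T
   all branches close; clash {D, ¬D} at x₀
2. Hence (E ⊔ ¬B) ⊑ (D ⊔ (E ⊔ ∀s.B)): entailed.

Yes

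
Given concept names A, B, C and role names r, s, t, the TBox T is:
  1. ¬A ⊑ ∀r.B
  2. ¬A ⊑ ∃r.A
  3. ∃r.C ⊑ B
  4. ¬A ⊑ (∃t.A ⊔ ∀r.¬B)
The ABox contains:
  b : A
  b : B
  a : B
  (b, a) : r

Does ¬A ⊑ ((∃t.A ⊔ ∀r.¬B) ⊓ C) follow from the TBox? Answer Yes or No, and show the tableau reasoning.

No

1. ¬A ⊑ ((∃t.A ⊔ ∀r.¬B) ⊓ C)  ⇔  (¬A ⊓ ((∀t.¬A ⊓ ∃r.B) ⊔ ¬C)) unsat w.r.t. T
   apply at x₀: ¬A⊑∀r.B; ¬A⊑∃r.A; ¬A⊑(∃t.A ⊔ ∀r.¬B)
   open: L(x₀) ⊇ {¬A, ¬C, ∀r.B, ∀r.¬C, ∃r.A, …} (+ ∃-successors)
2. Hence ¬A ⊑ ((∃t.A ⊔ ∀r.¬B) ⊓ C): not entailed.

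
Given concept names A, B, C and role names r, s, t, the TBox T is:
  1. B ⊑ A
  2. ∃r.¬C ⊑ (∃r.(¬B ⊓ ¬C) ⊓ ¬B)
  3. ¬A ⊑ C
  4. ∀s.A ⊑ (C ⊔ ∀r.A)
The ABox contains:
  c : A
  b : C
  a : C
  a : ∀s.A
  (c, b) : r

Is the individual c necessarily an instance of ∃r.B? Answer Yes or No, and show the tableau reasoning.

No

1. c : ∃r.B?  L(c) = {A} ∪ {∀r.¬B}
   open: L(c) ⊇ {A, ∀r.C, ∀r.¬B, ∃s.¬A} (+ ∃-successors) — c ∉ ∃r.B possible
2. Hence c : ∃r.B: not entailed.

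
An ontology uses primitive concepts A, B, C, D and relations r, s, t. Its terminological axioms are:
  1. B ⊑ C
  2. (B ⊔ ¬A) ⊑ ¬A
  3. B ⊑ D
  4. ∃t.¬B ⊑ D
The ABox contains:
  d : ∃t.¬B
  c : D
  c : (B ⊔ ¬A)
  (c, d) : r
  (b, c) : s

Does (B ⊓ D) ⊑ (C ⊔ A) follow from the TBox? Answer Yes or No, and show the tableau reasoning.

1. (B ⊓ D) ⊑ (C ⊔ A)  ⇔  ((B ⊓ D) ⊓ (¬C ⊓ ¬A)) unsat w.r.t. T
   all branches close; clash {C, ¬C} at x₀
2. Hence (B ⊓ D) ⊑ (C ⊔ A): entailed.

Yes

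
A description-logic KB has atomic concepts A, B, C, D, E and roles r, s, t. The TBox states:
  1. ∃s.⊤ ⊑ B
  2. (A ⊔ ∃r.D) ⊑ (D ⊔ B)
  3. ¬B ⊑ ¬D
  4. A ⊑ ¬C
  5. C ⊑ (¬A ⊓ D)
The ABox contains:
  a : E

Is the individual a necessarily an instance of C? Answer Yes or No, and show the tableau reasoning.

1. a : C?  L(a) = {E} ∪ {¬C}
   open: L(a) ⊇ {B, E, ¬A, ¬C, ∀r.¬D} — a ∉ C possible
2. Hence a : C: not entailed.

No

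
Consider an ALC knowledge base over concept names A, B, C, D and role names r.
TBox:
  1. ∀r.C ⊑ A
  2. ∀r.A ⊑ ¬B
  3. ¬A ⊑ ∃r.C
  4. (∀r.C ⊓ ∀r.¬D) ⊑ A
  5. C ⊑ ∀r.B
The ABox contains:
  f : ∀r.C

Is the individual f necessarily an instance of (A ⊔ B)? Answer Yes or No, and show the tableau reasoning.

1. f : (A ⊔ B)?  L(f) = {∀r.C} ∪ {(¬A ⊓ ¬B)}
   clash {A, ¬A} at f — f ∈ (A ⊔ B)
2. Hence f : (A ⊔ B): entailed.

Yes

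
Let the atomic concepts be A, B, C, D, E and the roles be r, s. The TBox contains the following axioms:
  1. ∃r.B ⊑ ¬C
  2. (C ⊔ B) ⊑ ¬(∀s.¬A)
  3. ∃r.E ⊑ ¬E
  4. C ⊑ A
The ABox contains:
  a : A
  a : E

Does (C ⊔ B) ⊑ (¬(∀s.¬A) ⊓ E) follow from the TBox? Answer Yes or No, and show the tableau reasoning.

No

1. (C ⊔ B) ⊑ (¬(∀s.¬A) ⊓ E)  ⇔  ((C ⊔ B) ⊓ (∀s.¬A ⊔ ¬E)) unsat w.r.t. T
   apply at x₀: (C ⊔ B)⊑¬(∀s.¬A)
   open: L(x₀) ⊇ {A, C, ¬E, ∀r.¬B, ∀r.¬E, …} (+ ∃-successors)
2. Hence (C ⊔ B) ⊑ (¬(∀s.¬A) ⊓ E): not entailed.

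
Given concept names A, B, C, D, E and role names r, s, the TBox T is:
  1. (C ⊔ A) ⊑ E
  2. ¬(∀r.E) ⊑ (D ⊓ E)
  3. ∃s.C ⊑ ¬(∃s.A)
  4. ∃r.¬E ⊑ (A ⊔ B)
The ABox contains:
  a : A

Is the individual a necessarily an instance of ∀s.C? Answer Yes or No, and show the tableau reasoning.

1. a : ∀s.C?  L(a) = {A} ∪ {∃s.¬C}
   open: L(a) ⊇ {A, E, ∀r.E, ∀s.¬C, ∃s.¬C} (+ ∃-successors) — a ∉ ∀s.C possible
2. Hence a : ∀s.C: not entailed.

No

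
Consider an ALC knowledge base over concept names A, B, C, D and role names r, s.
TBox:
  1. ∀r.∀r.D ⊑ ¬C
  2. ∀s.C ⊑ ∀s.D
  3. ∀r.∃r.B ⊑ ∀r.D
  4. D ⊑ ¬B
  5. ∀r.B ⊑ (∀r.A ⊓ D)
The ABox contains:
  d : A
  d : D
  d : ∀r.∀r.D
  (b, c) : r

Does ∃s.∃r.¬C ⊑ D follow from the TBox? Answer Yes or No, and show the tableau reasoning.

1. ∃s.∃r.¬C ⊑ D  ⇔  (∃s.∃r.¬C ⊓ ¬D) unsat w.r.t. T
   open: L(x₀) ⊇ {¬D, ∃r.¬B, ∃r.∀r.¬B, ∃r.∃r.¬D, ∃s.¬C, …} (+ ∃-successors)
2. Hence ∃s.∃r.¬C ⊑ D: not entailed.

No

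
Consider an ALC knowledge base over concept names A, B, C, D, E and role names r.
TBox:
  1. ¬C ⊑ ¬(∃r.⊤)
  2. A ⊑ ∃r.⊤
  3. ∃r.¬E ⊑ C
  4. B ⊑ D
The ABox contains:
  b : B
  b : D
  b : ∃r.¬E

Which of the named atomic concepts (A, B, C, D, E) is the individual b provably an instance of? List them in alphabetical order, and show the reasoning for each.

1. b : A?  L(b) = {B, D, ∃r.¬E} ∪ {¬A}
   apply at b: ∃r.¬E⊑C
   open: L(b) ⊇ {B, C, D, ¬A, ∃r.¬E} (+ ∃-successors) — b ∉ A possible
2. b : B?  L(b) = {B, D, ∃r.¬E} ∪ {¬B}
   clash {B, ¬B} at b — b ∈ B
3. b : C?  L(b) = {B, D, ∃r.¬E} ∪ {¬C}
   clash {C, ¬C} at b — b ∈ C
4. b : D?  L(b) = {B, D, ∃r.¬E} ∪ {¬D}
   clash {D, ¬D} at b — b ∈ D
5. b : E?  L(b) = {B, D, ∃r.¬E} ∪ {¬E}
   apply at b: ∃r.¬E⊑C
   open: L(b) ⊇ {B, C, D, ¬A, ¬E, …} (+ ∃-successors) — b ∉ E possible
6. Entailed for b: {B, C, D}

{B, C, D}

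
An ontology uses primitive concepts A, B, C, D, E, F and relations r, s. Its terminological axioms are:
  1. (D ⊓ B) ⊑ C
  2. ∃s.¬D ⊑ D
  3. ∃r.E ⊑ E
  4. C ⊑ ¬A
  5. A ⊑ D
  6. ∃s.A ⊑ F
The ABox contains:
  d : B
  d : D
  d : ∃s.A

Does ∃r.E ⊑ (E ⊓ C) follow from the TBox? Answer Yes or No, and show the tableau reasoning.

1. ∃r.E ⊑ (E ⊓ C)  ⇔  (∃r.E ⊓ (¬E ⊔ ¬C)) unsat w.r.t. T
   apply at x₀: ∃r.E⊑E
   open: L(x₀) ⊇ {E, ¬A, ¬C, ¬D, ∀s.D, …} (+ ∃-successors)
2. Hence ∃r.E ⊑ (E ⊓ C): not entailed.

No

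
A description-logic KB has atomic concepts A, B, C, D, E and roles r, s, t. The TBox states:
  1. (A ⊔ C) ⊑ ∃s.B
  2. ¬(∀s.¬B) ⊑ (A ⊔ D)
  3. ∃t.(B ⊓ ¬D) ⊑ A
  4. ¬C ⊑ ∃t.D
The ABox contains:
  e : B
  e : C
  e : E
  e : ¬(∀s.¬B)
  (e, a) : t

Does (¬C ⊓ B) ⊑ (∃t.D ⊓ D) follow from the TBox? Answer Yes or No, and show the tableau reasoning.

No

1. (¬C ⊓ B) ⊑ (∃t.D ⊓ D)  ⇔  ((¬C ⊓ B) ⊓ (∀t.¬D ⊔ ¬D)) unsat w.r.t. T
   apply at x₀: ¬C⊑∃t.D
   open: L(x₀) ⊇ {B, ¬A, ¬C, ¬D, ∀s.¬B, …} (+ ∃-successors)
2. Hence (¬C ⊓ B) ⊑ (∃t.D ⊓ D): not entailed.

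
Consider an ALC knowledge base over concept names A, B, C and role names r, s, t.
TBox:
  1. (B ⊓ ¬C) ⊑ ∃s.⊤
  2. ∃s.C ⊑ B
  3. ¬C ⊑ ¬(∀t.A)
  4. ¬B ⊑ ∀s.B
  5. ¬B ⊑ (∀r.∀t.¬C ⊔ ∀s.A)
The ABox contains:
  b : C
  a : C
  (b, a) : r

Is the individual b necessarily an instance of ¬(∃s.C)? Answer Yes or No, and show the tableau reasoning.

No

1. b : ¬(∃s.C)?  L(b) = {C} ∪ {∃s.C}
   apply at b: ∃s.C⊑B
   open: L(b) ⊇ {B, C, ∃s.C} (+ ∃-successors) — b ∉ ¬(∃s.C) possible
2. Hence b : ¬(∃s.C): not entailed.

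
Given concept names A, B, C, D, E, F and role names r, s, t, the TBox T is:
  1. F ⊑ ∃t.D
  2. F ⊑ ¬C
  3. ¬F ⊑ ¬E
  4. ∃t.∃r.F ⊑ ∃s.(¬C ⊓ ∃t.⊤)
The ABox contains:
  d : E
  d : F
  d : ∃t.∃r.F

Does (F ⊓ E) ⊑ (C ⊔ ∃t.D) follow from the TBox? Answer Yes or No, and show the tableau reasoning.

1. (F ⊓ E) ⊑ (C ⊔ ∃t.D)  ⇔  ((F ⊓ E) ⊓ (¬C ⊓ ∀t.¬D)) unsat w.r.t. T
   all branches close; clash {D, ¬D} at an ∃-successor
2. Hence (F ⊓ E) ⊑ (C ⊔ ∃t.D): entailed.

Yes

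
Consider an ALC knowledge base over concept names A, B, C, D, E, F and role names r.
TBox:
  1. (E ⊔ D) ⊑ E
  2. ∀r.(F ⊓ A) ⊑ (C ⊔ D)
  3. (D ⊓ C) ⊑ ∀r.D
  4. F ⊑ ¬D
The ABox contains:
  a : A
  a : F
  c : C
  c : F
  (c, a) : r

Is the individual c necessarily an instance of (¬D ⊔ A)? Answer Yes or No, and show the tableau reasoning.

1. c : (¬D ⊔ A)?  L(c) = {C, F} ∪ {(D ⊓ ¬A)}
   clash {D, ¬D} at c — c ∈ (¬D ⊔ A)
2. Hence c : (¬D ⊔ A): entailed.

Yes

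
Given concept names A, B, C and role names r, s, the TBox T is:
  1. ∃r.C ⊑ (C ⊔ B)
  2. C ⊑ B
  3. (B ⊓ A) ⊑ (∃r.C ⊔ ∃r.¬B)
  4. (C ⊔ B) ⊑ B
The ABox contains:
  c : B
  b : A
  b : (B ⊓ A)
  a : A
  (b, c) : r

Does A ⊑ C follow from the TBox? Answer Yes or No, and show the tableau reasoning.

1. A ⊑ C  ⇔  (A ⊓ ¬C) unsat w.r.t. T
   open: L(x₀) ⊇ {A, ¬B, ¬C, ∀r.¬C}
2. Hence A ⊑ C: not entailed.

No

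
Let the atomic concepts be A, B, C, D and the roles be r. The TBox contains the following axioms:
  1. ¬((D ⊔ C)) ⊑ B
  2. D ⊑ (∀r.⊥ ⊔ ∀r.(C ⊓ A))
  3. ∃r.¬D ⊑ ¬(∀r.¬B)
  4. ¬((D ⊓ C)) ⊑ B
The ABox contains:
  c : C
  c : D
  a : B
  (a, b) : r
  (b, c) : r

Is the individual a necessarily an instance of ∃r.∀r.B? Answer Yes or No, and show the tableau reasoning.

1. a : ∃r.∀r.B?  L(a) = {B} ∪ {∀r.∃r.¬B}
   open: L(a) ⊇ {B, ¬D, ∀r.D, ∀r.∃r.¬B} — a ∉ ∃r.∀r.B possible
2. Hence a : ∃r.∀r.B: not entailed.

No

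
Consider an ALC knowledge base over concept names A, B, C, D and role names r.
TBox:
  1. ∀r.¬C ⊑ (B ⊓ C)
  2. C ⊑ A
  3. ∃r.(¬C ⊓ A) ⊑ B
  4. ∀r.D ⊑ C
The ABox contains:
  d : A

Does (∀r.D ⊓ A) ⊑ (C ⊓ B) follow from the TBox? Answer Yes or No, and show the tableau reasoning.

1. (∀r.D ⊓ A) ⊑ (C ⊓ B)  ⇔  ((∀r.D ⊓ A) ⊓ (¬C ⊔ ¬B)) unsat w.r.t. T
   apply at x₀: ∀r.D⊑C
   open: L(x₀) ⊇ {A, C, ¬B, ∀r.(C ⊔ ¬A), ∀r.D, …} (+ ∃-successors)
2. Hence (∀r.D ⊓ A) ⊑ (C ⊓ B): not entailed.

No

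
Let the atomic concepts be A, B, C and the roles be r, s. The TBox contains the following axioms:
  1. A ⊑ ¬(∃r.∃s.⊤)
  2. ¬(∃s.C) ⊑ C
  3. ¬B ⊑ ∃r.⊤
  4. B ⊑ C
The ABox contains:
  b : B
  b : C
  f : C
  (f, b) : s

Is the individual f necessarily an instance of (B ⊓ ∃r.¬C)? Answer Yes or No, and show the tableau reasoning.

No

1. f : (B ⊓ ∃r.¬C)?  L(f) = {C} ∪ {(¬B ⊔ ∀r.C)}
   open: L(f) ⊇ {B, C, ¬A, ∀r.C} — f ∉ (B ⊓ ∃r.¬C) possible
2. Hence f : (B ⊓ ∃r.¬C): not entailed.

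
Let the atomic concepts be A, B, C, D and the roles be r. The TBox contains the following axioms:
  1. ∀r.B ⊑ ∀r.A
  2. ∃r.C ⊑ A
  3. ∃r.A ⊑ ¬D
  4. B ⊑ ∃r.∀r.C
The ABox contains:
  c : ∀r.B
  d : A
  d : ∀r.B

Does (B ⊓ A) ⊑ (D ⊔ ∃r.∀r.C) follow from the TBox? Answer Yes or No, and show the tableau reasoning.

Yes

1. (B ⊓ A) ⊑ (D ⊔ ∃r.∀r.C)  ⇔  ((B ⊓ A) ⊓ (¬D ⊓ ∀r.∃r.¬C)) unsat w.r.t. T
   all branches close; clash {C, ¬C} at an ∃-successor
2. Hence (B ⊓ A) ⊑ (D ⊔ ∃r.∀r.C): entailed.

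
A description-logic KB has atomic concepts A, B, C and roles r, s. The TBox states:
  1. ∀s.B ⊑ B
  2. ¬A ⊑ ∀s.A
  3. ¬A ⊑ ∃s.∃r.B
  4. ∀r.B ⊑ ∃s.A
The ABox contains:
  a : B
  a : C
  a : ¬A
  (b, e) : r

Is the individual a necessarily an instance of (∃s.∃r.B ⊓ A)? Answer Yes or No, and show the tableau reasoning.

1. a : (∃s.∃r.B ⊓ A)?  L(a) = {B, C, ¬A} ∪ {(∀s.∀r.¬B ⊔ ¬A)}
   apply at a: ¬A⊑∀s.A; ¬A⊑∃s.∃r.B
   open: L(a) ⊇ {B, C, ¬A, ∀s.A, ∃r.¬B, …} (+ ∃-successors) — a ∉ (∃s.∃r.B ⊓ A) possible
2. Hence a : (∃s.∃r.B ⊓ A): not entailed.

No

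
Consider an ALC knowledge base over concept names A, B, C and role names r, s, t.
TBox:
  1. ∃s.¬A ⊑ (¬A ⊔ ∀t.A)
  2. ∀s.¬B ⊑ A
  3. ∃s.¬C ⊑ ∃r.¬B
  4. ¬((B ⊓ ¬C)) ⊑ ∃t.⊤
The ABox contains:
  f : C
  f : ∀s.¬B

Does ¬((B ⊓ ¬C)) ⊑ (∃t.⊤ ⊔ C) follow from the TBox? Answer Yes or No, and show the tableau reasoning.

1. ¬((B ⊓ ¬C)) ⊑ (∃t.⊤ ⊔ C)  ⇔  ((¬B ⊔ C) ⊓ (∀t.⊥ ⊓ ¬C)) unsat w.r.t. T
   all branches close; clash {C, ¬C} at x₀
2. Hence ¬((B ⊓ ¬C)) ⊑ (∃t.⊤ ⊔ C): entailed.

Yes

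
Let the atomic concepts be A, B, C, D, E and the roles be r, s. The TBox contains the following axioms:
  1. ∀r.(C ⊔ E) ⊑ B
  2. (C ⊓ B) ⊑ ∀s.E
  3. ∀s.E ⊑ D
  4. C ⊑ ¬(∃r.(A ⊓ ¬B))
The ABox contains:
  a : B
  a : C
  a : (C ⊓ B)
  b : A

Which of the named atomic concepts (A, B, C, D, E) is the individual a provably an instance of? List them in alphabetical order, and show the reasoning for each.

{B, C, D}

1. a : A?  L(a) = {B, C, (C ⊓ B)} ∪ {¬A}
   apply at a: (C ⊓ B)⊑∀s.E; C⊑¬(∃r.(A ⊓ ¬B))
   open: L(a) ⊇ {B, C, D, ¬A, ∀r.(¬A ⊔ B), …} — a ∉ A possible
2. a : B?  L(a) = {B, C, (C ⊓ B)} ∪ {¬B}
   clash {B, ¬B} at a — a ∈ B
3. a : C?  L(a) = {B, C, (C ⊓ B)} ∪ {¬C}
   clash {C, ¬C} at a — a ∈ C
4. a : D?  L(a) = {B, C, (C ⊓ B)} ∪ {¬D}
   clash {D, ¬D} at a — a ∈ D
5. a : E?  L(a) = {B, C, (C ⊓ B)} ∪ {¬E}
   apply at a: (C ⊓ B)⊑∀s.E; C⊑¬(∃r.(A ⊓ ¬B))
   open: L(a) ⊇ {B, C, D, ¬E, ∀r.(¬A ⊔ B), …} — a ∉ E possible
6. Entailed for a: {B, C, D}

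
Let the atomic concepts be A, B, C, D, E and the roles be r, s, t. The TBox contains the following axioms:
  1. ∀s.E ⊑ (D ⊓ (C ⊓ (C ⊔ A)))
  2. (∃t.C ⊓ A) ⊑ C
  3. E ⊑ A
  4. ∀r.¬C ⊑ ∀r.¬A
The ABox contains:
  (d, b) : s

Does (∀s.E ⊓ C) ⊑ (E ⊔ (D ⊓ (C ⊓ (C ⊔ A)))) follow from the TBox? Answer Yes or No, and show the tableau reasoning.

1. (∀s.E ⊓ C) ⊑ (E ⊔ (D ⊓ (C ⊓ (C ⊔ A))))  ⇔  ((∀s.E ⊓ C) ⊓ (¬E ⊓ (¬D ⊔ (¬C ⊔ (¬C ⊓ ¬A))))) unsat w.r.t. T
   all branches close; clash {C, ¬C} at x₀
2. Hence (∀s.E ⊓ C) ⊑ (E ⊔ (D ⊓ (C ⊓ (C ⊔ A)))): entailed.

Yes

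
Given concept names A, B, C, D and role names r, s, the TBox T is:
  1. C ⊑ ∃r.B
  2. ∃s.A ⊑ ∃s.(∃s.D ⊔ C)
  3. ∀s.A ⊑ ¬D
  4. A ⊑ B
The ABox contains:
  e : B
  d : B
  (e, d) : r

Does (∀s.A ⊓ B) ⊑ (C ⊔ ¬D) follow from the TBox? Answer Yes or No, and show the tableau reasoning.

1. (∀s.A ⊓ B) ⊑ (C ⊔ ¬D)  ⇔  ((∀s.A ⊓ B) ⊓ (¬C ⊓ D)) unsat w.r.t. T
   all branches close; clash {D, ¬D} at x₀
2. Hence (∀s.A ⊓ B) ⊑ (C ⊔ ¬D): entailed.

Yes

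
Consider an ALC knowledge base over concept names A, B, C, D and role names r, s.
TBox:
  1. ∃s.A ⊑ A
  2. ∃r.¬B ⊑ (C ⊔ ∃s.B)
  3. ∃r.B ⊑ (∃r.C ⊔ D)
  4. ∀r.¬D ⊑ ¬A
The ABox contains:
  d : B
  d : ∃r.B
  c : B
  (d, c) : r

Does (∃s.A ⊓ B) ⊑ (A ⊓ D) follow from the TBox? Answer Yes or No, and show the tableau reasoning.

1. (∃s.A ⊓ B) ⊑ (A ⊓ D)  ⇔  ((∃s.A ⊓ B) ⊓ (¬A ⊔ ¬D)) unsat w.r.t. T
   apply at x₀: ∃s.A⊑A
   open: L(x₀) ⊇ {A, B, ¬D, ∀r.B, ∃r.C, …} (+ ∃-successors)
2. Hence (∃s.A ⊓ B) ⊑ (A ⊓ D): not entailed.

No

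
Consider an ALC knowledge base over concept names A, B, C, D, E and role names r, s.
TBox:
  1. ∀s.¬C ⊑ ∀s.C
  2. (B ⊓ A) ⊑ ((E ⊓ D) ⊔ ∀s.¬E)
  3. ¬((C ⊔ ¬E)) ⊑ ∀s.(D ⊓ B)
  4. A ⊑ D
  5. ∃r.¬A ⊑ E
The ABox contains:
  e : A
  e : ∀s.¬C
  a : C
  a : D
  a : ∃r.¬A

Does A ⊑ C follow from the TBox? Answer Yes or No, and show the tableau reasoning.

No

1. A ⊑ C  ⇔  (A ⊓ ¬C) unsat w.r.t. T
   apply at x₀: A⊑D
   open: L(x₀) ⊇ {A, D, ¬B, ¬C, ¬E, …} (+ ∃-successors)
2. Hence A ⊑ C: not entailed.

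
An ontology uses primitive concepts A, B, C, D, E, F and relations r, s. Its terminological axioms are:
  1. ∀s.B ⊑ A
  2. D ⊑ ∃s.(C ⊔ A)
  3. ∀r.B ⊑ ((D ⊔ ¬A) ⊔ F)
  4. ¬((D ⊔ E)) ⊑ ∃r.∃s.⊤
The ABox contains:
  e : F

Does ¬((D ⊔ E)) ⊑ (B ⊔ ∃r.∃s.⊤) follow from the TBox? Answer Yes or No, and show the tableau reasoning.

1. ¬((D ⊔ E)) ⊑ (B ⊔ ∃r.∃s.⊤)  ⇔  ((¬D ⊓ ¬E) ⊓ (¬B ⊓ ∀r.∀s.⊥)) unsat w.r.t. T
   all branches close; clash ⊥ at an ∃-successor
2. Hence ¬((D ⊔ E)) ⊑ (B ⊔ ∃r.∃s.⊤): entailed.

Yes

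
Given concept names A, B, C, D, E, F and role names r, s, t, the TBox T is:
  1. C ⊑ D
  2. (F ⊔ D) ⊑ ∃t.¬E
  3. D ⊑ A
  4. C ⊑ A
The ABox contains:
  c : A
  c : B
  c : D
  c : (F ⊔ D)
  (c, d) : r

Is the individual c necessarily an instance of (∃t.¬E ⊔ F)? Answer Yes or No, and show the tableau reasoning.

Yes

1. c : (∃t.¬E ⊔ F)?  L(c) = {A, B, D, (F ⊔ D)} ∪ {(∀t.E ⊓ ¬F)}
   clash {E, ¬E} at an ∃-successor — c ∈ (∃t.¬E ⊔ F)
2. Hence c : (∃t.¬E ⊔ F): entailed.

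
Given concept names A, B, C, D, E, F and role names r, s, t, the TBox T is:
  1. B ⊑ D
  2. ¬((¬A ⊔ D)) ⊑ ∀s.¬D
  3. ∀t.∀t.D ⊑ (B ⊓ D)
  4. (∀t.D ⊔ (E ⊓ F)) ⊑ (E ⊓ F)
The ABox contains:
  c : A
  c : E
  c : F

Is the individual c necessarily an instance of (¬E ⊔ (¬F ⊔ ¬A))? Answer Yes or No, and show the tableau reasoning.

No

1. c : (¬E ⊔ (¬F ⊔ ¬A))?  L(c) = {A, E, F} ∪ {(E ⊓ (F ⊓ A))}
   open: L(c) ⊇ {A, D, E, F, ¬B, …} (+ ∃-successors) — c ∉ (¬E ⊔ (¬F ⊔ ¬A)) possible
2. Hence c : (¬E ⊔ (¬F ⊔ ¬A)): not entailed.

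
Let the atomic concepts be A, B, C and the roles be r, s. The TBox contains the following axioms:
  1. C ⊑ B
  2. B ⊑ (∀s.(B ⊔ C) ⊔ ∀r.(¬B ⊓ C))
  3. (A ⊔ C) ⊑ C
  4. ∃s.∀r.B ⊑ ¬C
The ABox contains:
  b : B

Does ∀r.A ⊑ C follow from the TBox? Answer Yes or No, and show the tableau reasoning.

1. ∀r.A ⊑ C  ⇔  (∀r.A ⊓ ¬C) unsat w.r.t. T
   open: L(x₀) ⊇ {¬A, ¬B, ¬C, ∀r.A}
2. Hence ∀r.A ⊑ C: not entailed.

No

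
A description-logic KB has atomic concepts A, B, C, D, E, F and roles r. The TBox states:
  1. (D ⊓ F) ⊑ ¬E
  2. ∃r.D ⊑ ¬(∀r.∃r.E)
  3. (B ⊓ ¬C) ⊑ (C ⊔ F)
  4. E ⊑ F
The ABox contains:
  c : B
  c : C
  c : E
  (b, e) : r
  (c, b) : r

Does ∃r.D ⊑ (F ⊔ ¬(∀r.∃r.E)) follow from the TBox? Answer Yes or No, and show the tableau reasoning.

1. ∃r.D ⊑ (F ⊔ ¬(∀r.∃r.E))  ⇔  (∃r.D ⊓ (¬F ⊓ ∀r.∃r.E)) unsat w.r.t. T
   all branches close; clash {F, ¬F} at x₀
2. Hence ∃r.D ⊑ (F ⊔ ¬(∀r.∃r.E)): entailed.

Yes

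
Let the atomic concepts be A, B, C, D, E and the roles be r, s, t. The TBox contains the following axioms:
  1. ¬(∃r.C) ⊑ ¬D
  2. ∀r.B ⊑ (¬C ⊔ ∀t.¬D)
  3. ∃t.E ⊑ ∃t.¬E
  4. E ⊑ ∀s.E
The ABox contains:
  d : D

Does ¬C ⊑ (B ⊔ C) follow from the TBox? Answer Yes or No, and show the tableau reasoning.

No

1. ¬C ⊑ (B ⊔ C)  ⇔  (¬C ⊓ (¬B ⊓ ¬C)) unsat w.r.t. T
   open: L(x₀) ⊇ {¬B, ¬C, ¬E, ∀t.¬E, ∃r.C, …} (+ ∃-successors)
2. Hence ¬C ⊑ (B ⊔ C): not entailed.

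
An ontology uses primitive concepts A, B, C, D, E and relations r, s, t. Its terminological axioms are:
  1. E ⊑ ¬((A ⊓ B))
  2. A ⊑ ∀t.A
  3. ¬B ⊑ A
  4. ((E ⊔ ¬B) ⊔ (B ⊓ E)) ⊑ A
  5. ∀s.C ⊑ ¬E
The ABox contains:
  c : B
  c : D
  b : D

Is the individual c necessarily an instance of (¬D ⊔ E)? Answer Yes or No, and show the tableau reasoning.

1. c : (¬D ⊔ E)?  L(c) = {B, D} ∪ {(D ⊓ ¬E)}
   open: L(c) ⊇ {B, D, ¬A, ¬E} — c ∉ (¬D ⊔ E) possible
2. Hence c : (¬D ⊔ E): not entailed.

No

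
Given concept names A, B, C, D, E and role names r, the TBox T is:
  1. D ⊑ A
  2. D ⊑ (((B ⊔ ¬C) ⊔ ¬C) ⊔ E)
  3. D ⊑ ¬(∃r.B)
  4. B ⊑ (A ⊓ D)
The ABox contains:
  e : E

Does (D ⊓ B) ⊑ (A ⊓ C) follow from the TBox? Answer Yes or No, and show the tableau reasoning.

No

1. (D ⊓ B) ⊑ (A ⊓ C)  ⇔  ((D ⊓ B) ⊓ (¬A ⊔ ¬C)) unsat w.r.t. T
   apply at x₀: D⊑A; D⊑(((B ⊔ ¬C) ⊔ ¬C) ⊔ E); D⊑¬(∃r.B)
   open: L(x₀) ⊇ {A, B, D, ¬C, ∀r.¬B}
2. Hence (D ⊓ B) ⊑ (A ⊓ C): not entailed.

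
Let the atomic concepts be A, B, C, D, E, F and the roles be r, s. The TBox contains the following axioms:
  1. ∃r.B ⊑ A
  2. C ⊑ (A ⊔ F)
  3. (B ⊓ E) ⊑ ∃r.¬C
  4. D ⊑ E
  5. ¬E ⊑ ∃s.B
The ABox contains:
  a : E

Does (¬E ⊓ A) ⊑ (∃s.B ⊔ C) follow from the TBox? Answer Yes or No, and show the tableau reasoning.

Yes

1. (¬E ⊓ A) ⊑ (∃s.B ⊔ C)  ⇔  ((¬E ⊓ A) ⊓ (∀s.¬B ⊓ ¬C)) unsat w.r.t. T
   all branches close; clash {E, ¬E} at x₀
2. Hence (¬E ⊓ A) ⊑ (∃s.B ⊔ C): entailed.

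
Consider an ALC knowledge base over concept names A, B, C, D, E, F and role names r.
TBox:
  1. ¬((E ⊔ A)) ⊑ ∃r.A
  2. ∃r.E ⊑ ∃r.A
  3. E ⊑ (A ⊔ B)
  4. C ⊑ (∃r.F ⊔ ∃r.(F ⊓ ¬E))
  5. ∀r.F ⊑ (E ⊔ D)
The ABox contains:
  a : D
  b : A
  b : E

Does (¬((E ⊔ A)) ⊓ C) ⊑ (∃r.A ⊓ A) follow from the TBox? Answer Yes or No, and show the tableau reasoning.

No

1. (¬((E ⊔ A)) ⊓ C) ⊑ (∃r.A ⊓ A)  ⇔  (((¬E ⊓ ¬A) ⊓ C) ⊓ (∀r.¬A ⊔ ¬A)) unsat w.r.t. T
   apply at x₀: ¬((E ⊔ A))⊑∃r.A; C⊑(∃r.F ⊔ ∃r.(F ⊓ ¬E))
   open: L(x₀) ⊇ {C, ¬A, ¬E, ∃r.A, ∃r.F, …} (+ ∃-successors)
2. Hence (¬((E ⊔ A)) ⊓ C) ⊑ (∃r.A ⊓ A): not entailed.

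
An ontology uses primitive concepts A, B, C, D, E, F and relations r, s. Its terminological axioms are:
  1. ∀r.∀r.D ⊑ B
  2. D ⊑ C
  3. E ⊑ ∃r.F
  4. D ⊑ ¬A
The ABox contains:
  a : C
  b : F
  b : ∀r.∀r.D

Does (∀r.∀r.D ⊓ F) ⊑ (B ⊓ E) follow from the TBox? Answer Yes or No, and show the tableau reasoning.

1. (∀r.∀r.D ⊓ F) ⊑ (B ⊓ E)  ⇔  ((∀r.∀r.D ⊓ F) ⊓ (¬B ⊔ ¬E)) unsat w.r.t. T
   apply at x₀: ∀r.∀r.D⊑B
   open: L(x₀) ⊇ {B, F, ¬D, ¬E, ∀r.∀r.D}
2. Hence (∀r.∀r.D ⊓ F) ⊑ (B ⊓ E): not entailed.

No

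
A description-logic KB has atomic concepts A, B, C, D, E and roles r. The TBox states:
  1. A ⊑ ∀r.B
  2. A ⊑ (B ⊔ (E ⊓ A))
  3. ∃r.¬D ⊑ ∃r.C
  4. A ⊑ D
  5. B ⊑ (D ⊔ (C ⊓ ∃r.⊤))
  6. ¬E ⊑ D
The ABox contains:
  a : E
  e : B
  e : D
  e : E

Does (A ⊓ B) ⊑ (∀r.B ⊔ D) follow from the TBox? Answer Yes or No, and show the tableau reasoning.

Yes

1. (A ⊓ B) ⊑ (∀r.B ⊔ D)  ⇔  ((A ⊓ B) ⊓ (∃r.¬B ⊓ ¬D)) unsat w.r.t. T
   all branches close; clash {D, ¬D} at x₀
2. Hence (A ⊓ B) ⊑ (∀r.B ⊔ D): entailed.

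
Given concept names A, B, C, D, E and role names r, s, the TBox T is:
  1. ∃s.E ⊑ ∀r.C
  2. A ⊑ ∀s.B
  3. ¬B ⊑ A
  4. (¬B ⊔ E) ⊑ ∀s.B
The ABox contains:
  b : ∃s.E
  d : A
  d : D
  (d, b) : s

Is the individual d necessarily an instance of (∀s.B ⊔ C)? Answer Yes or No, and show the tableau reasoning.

1. d : (∀s.B ⊔ C)?  L(d) = {A, D} ∪ {(∃s.¬B ⊓ ¬C)}
   clash {B, ¬B} at an ∃-successor — d ∈ (∀s.B ⊔ C)
2. Hence d : (∀s.B ⊔ C): entailed.

Yes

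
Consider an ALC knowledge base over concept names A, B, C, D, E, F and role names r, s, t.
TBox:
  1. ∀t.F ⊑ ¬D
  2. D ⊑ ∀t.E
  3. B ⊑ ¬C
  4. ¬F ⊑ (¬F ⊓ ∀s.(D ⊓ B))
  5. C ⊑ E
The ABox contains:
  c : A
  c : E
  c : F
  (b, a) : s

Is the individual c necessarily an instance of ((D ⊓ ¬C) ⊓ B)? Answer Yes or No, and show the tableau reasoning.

1. c : ((D ⊓ ¬C) ⊓ B)?  L(c) = {A, E, F} ∪ {((¬D ⊔ C) ⊔ ¬B)}
   open: L(c) ⊇ {A, E, F, ¬B, ¬D} — c ∉ ((D ⊓ ¬C) ⊓ B) possible
2. Hence c : ((D ⊓ ¬C) ⊓ B): not entailed.

No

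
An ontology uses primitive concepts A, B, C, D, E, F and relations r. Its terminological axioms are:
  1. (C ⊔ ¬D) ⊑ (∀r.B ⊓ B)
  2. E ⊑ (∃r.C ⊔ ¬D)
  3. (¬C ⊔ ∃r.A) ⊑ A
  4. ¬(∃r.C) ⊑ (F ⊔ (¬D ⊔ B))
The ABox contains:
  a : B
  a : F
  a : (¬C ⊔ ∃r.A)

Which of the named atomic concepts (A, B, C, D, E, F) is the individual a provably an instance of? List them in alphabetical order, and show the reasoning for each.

1. a : A?  L(a) = {B, F, (¬C ⊔ ∃r.A)} ∪ {¬A}
   clash {A, ¬A} at a — a ∈ A
2. a : B?  L(a) = {B, F, (¬C ⊔ ∃r.A)} ∪ {¬B}
   clash {B, ¬B} at a — a ∈ B
3. a : C?  L(a) = {B, F, (¬C ⊔ ∃r.A)} ∪ {¬C}
   apply at a: (¬C ⊔ ∃r.A)⊑A
   open: L(a) ⊇ {A, B, D, F, ¬C, …} (+ ∃-successors) — a ∉ C possible
4. a : D?  L(a) = {B, F, (¬C ⊔ ∃r.A)} ∪ {¬D}
   apply at a: (¬C ⊔ ∃r.A)⊑A
   open: L(a) ⊇ {A, B, F, ¬C, ¬D, …} (+ ∃-successors) — a ∉ D possible
5. a : E?  L(a) = {B, F, (¬C ⊔ ∃r.A)} ∪ {¬E}
   apply at a: (¬C ⊔ ∃r.A)⊑A
   open: L(a) ⊇ {A, B, D, F, ¬C, …} (+ ∃-successors) — a ∉ E possible
6. a : F?  L(a) = {B, F, (¬C ⊔ ∃r.A)} ∪ {¬F}
   clash {F, ¬F} at a — a ∈ F
7. Entailed for a: {A, B, F}

{A, B, F}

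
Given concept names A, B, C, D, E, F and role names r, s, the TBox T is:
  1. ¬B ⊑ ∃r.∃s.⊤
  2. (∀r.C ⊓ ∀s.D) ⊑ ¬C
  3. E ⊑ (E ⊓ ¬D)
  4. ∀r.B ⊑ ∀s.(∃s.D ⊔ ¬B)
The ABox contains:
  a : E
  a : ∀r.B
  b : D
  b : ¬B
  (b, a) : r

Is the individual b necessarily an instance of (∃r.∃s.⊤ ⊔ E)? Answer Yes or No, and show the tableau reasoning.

1. b : (∃r.∃s.⊤ ⊔ E)?  L(b) = {D, ¬B} ∪ {(∀r.∀s.⊥ ⊓ ¬E)}
   clash ⊥ at an ∃-successor — b ∈ (∃r.∃s.⊤ ⊔ E)
2. Hence b : (∃r.∃s.⊤ ⊔ E): entailed.

Yes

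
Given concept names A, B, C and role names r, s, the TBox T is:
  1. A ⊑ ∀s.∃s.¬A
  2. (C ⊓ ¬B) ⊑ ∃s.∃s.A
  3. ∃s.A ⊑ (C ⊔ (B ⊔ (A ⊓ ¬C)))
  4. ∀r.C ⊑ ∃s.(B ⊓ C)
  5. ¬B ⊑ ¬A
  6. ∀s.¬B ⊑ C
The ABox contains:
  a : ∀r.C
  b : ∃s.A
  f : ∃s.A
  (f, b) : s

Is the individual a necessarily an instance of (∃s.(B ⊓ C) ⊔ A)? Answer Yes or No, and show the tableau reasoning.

Yes

1. a : (∃s.(B ⊓ C) ⊔ A)?  L(a) = {∀r.C} ∪ {(∀s.(¬B ⊔ ¬C) ⊓ ¬A)}
   clash {C, ¬C} at an ∃-successor — a ∈ (∃s.(B ⊓ C) ⊔ A)
2. Hence a : (∃s.(B ⊓ C) ⊔ A): entailed.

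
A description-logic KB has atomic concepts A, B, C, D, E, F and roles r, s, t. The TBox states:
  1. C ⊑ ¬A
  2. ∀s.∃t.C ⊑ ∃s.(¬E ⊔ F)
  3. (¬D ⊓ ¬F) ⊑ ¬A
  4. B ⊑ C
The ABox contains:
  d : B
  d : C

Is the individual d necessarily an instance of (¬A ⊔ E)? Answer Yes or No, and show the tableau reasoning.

1. d : (¬A ⊔ E)?  L(d) = {B, C} ∪ {(A ⊓ ¬E)}
   clash {A, ¬A} at d — d ∈ (¬A ⊔ E)
2. Hence d : (¬A ⊔ E): entailed.

Yes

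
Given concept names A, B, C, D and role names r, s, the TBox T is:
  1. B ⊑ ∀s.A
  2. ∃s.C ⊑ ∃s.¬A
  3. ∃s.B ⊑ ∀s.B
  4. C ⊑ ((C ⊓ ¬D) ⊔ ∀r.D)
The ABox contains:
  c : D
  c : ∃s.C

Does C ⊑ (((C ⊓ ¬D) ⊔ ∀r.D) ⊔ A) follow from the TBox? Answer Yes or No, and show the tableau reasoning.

Yes

1. C ⊑ (((C ⊓ ¬D) ⊔ ∀r.D) ⊔ A)  ⇔  (C ⊓ (((¬C ⊔ D) ⊓ ∃r.¬D) ⊓ ¬A)) unsat w.r.t. T
   all branches close; clash {D, ¬D} at an ∃-successor
2. Hence C ⊑ (((C ⊓ ¬D) ⊔ ∀r.D) ⊔ A): entailed.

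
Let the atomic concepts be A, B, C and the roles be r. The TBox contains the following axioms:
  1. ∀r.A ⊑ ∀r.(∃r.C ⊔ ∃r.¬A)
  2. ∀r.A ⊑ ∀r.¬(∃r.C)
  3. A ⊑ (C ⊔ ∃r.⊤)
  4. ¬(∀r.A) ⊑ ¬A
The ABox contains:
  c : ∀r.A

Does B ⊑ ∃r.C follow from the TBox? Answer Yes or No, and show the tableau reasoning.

No

1. B ⊑ ∃r.C  ⇔  (B ⊓ ∀r.¬C) unsat w.r.t. T
   open: L(x₀) ⊇ {B, ¬A, ∀r.(∃r.C ⊔ ∃r.¬A), ∀r.A, ∀r.¬C, …}
2. Hence B ⊑ ∃r.C: not entailed.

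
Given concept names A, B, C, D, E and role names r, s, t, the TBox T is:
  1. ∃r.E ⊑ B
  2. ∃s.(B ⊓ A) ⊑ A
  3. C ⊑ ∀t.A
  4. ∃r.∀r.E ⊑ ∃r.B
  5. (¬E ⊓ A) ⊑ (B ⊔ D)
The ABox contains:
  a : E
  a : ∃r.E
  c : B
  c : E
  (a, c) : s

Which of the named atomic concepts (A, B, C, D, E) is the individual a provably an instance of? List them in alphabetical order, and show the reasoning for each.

{B, E}

1. a : A?  L(a) = {E, ∃r.E} ∪ {¬A}
   apply at a: ∃r.E⊑B
   open: L(a) ⊇ {B, E, ¬A, ¬C, ∀r.∃r.¬E, …} (+ ∃-successors) — a ∉ A possible
2. a : B?  L(a) = {E, ∃r.E} ∪ {¬B}
   clash {B, ¬B} at a — a ∈ B
3. a : C?  L(a) = {E, ∃r.E} ∪ {¬C}
   apply at a: ∃r.E⊑B
   open: L(a) ⊇ {B, E, ¬C, ∀r.∃r.¬E, ∀s.(¬B ⊔ ¬A), …} (+ ∃-successors) — a ∉ C possible
4. a : D?  L(a) = {E, ∃r.E} ∪ {¬D}
   apply at a: ∃r.E⊑B
   open: L(a) ⊇ {B, E, ¬C, ¬D, ∀r.∃r.¬E, …} (+ ∃-successors) — a ∉ D possible
5. a : E?  L(a) = {E, ∃r.E} ∪ {¬E}
   clash {E, ¬E} at a — a ∈ E
6. Entailed for a: {B, E}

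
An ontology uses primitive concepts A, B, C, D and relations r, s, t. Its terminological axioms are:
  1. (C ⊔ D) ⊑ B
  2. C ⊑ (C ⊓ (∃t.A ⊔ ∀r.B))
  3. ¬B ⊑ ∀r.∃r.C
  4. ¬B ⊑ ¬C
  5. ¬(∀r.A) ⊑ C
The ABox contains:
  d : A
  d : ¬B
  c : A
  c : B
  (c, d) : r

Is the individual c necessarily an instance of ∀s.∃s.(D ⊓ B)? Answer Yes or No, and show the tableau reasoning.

1. c : ∀s.∃s.(D ⊓ B)?  L(c) = {A, B} ∪ {∃s.∀s.(¬D ⊔ ¬B)}
   open: L(c) ⊇ {A, B, ¬C, ∀r.A, ∃s.∀s.(¬D ⊔ ¬B)} (+ ∃-successors) — c ∉ ∀s.∃s.(D ⊓ B) possible
2. Hence c : ∀s.∃s.(D ⊓ B): not entailed.

No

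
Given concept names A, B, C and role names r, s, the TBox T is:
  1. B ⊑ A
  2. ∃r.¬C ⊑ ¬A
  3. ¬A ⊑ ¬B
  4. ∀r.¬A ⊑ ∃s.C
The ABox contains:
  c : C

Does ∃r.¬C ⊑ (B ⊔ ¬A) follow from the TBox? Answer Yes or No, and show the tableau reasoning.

Yes

1. ∃r.¬C ⊑ (B ⊔ ¬A)  ⇔  (∃r.¬C ⊓ (¬B ⊓ A)) unsat w.r.t. T
   all branches close; clash {A, ¬A} at x₀
2. Hence ∃r.¬C ⊑ (B ⊔ ¬A): entailed.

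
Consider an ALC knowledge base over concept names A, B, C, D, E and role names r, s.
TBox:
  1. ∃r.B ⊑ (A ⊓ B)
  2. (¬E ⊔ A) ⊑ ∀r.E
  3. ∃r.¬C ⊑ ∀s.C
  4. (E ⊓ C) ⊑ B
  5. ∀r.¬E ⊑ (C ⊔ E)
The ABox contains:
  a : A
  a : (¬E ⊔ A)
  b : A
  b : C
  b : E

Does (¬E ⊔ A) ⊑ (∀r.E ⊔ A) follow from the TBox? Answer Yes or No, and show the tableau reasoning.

1. (¬E ⊔ A) ⊑ (∀r.E ⊔ A)  ⇔  ((¬E ⊔ A) ⊓ (∃r.¬E ⊓ ¬A)) unsat w.r.t. T
   all branches close; clash {A, ¬A} at x₀
2. Hence (¬E ⊔ A) ⊑ (∀r.E ⊔ A): entailed.

Yes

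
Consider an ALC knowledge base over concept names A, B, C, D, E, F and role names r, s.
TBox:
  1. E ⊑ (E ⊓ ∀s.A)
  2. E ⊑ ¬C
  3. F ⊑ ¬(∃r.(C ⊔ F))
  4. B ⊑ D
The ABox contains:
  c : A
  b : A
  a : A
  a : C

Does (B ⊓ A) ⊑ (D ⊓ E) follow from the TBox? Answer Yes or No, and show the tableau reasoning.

1. (B ⊓ A) ⊑ (D ⊓ E)  ⇔  ((B ⊓ A) ⊓ (¬D ⊔ ¬E)) unsat w.r.t. T
   apply at x₀: B⊑D
   open: L(x₀) ⊇ {A, B, D, ¬E, ¬F}
2. Hence (B ⊓ A) ⊑ (D ⊓ E): not entailed.

No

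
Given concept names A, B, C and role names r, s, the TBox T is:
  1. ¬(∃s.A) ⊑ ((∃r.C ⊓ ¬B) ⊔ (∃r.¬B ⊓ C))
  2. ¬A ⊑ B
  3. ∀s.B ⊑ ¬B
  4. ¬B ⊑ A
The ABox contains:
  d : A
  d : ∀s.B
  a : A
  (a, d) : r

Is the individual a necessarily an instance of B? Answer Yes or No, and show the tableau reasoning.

1. a : B?  L(a) = {A} ∪ {¬B}
   open: L(a) ⊇ {A, ¬B, ∃s.A} (+ ∃-successors) — a ∉ B possible
2. Hence a : B: not entailed.

No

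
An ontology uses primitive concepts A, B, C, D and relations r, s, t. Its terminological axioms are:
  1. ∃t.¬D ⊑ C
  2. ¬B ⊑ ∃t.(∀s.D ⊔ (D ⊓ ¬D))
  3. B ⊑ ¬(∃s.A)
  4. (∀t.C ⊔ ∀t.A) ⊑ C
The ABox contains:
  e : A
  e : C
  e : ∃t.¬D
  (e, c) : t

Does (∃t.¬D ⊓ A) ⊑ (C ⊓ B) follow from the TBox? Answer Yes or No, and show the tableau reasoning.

No

1. (∃t.¬D ⊓ A) ⊑ (C ⊓ B)  ⇔  ((∃t.¬D ⊓ A) ⊓ (¬C ⊔ ¬B)) unsat w.r.t. T
   apply at x₀: ∃t.¬D⊑C
   open: L(x₀) ⊇ {A, C, ¬B, ∃t.(∀s.D ⊔ (D ⊓ ¬D)), ∃t.¬D} (+ ∃-successors)
2. Hence (∃t.¬D ⊓ A) ⊑ (C ⊓ B): not entailed.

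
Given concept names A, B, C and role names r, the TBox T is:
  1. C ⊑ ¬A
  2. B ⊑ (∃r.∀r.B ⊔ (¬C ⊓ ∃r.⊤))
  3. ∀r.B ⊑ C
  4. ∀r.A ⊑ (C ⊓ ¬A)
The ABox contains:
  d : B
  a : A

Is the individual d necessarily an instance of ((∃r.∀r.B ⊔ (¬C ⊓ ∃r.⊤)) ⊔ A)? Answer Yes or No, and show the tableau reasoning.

1. d : ((∃r.∀r.B ⊔ (¬C ⊓ ∃r.⊤)) ⊔ A)?  L(d) = {B} ∪ {((∀r.∃r.¬B ⊓ (C ⊔ ∀r.⊥)) ⊓ ¬A)}
   clash {C, ¬C} at d — d ∈ ((∃r.∀r.B ⊔ (¬C ⊓ ∃r.⊤)) ⊔ A)
2. Hence d : ((∃r.∀r.B ⊔ (¬C ⊓ ∃r.⊤)) ⊔ A): entailed.

Yes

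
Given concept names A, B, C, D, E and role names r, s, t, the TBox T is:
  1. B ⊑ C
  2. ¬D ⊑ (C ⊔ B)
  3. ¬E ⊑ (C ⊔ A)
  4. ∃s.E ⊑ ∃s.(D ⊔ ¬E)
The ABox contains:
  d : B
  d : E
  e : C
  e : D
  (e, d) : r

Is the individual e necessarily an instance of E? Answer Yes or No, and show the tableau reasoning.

1. e : E?  L(e) = {C, D} ∪ {¬E}
   apply at e: ¬E⊑(C ⊔ A)
   open: L(e) ⊇ {C, D, ¬E, ∀s.¬E} — e ∉ E possible
2. Hence e : E: not entailed.

No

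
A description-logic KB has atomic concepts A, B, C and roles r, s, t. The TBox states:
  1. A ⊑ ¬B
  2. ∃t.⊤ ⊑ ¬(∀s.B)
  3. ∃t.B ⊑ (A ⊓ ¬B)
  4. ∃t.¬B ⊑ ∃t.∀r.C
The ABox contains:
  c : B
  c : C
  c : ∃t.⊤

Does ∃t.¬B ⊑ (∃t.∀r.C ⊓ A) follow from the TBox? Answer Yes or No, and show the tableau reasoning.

No

1. ∃t.¬B ⊑ (∃t.∀r.C ⊓ A)  ⇔  (∃t.¬B ⊓ (∀t.∃r.¬C ⊔ ¬A)) unsat w.r.t. T
   apply at x₀: ∃t.¬B⊑∃t.∀r.C
   open: L(x₀) ⊇ {¬A, ∀t.¬B, ∃s.¬B, ∃t.¬B, ∃t.∀r.C} (+ ∃-successors)
2. Hence ∃t.¬B ⊑ (∃t.∀r.C ⊓ A): not entailed.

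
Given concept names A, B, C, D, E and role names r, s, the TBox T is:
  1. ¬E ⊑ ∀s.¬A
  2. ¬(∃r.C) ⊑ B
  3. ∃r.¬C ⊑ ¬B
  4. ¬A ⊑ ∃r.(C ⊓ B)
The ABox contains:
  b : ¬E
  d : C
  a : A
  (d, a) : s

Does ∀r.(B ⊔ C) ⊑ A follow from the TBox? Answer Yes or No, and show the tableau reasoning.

No

1. ∀r.(B ⊔ C) ⊑ A  ⇔  (∀r.(B ⊔ C) ⊓ ¬A) unsat w.r.t. T
   apply at x₀: ¬A⊑∃r.(C ⊓ B)
   open: L(x₀) ⊇ {E, ¬A, ∀r.(B ⊔ C), ∀r.C, ∃r.(C ⊓ B), …} (+ ∃-successors)
2. Hence ∀r.(B ⊔ C) ⊑ A: not entailed.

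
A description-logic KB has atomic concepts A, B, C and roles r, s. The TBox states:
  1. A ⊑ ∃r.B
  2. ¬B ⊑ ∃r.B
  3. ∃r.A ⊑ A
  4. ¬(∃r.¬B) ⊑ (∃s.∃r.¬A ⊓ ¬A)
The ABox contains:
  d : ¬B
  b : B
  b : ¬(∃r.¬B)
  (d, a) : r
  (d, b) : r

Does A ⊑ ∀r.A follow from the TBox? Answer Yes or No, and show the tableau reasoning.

No

1. A ⊑ ∀r.A  ⇔  (A ⊓ ∃r.¬A) unsat w.r.t. T
   apply at x₀: A⊑∃r.B
   open: L(x₀) ⊇ {A, B, ∃r.B, ∃r.¬A, ∃r.¬B} (+ ∃-successors)
2. Hence A ⊑ ∀r.A: not entailed.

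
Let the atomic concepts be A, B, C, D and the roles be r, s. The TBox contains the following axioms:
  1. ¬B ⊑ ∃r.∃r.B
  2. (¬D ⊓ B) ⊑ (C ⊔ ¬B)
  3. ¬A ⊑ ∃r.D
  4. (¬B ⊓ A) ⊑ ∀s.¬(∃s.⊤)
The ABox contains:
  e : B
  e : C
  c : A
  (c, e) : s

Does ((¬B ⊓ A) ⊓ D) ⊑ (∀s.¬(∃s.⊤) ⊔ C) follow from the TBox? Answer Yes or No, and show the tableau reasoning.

Yes

1. ((¬B ⊓ A) ⊓ D) ⊑ (∀s.¬(∃s.⊤) ⊔ C)  ⇔  (((¬B ⊓ A) ⊓ D) ⊓ (∃s.∃s.⊤ ⊓ ¬C)) unsat w.r.t. T
   all branches close; clash ⊥ at an ∃-successor
2. Hence ((¬B ⊓ A) ⊓ D) ⊑ (∀s.¬(∃s.⊤) ⊔ C): entailed.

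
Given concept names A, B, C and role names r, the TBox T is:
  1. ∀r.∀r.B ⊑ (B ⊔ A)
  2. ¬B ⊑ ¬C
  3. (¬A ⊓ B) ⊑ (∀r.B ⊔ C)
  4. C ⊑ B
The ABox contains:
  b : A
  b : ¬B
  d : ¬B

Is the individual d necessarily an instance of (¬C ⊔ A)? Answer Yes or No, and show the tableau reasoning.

1. d : (¬C ⊔ A)?  L(d) = {¬B} ∪ {(C ⊓ ¬A)}
   clash {C, ¬C} at d — d ∈ (¬C ⊔ A)
2. Hence d : (¬C ⊔ A): entailed.

Yes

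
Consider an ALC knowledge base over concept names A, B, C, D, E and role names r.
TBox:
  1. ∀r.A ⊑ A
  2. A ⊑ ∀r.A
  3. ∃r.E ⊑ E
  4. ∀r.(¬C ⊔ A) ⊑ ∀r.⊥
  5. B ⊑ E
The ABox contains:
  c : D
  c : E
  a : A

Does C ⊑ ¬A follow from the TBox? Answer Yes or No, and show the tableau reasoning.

1. C ⊑ ¬A  ⇔  (C ⊓ A) unsat w.r.t. T
   apply at x₀: A⊑∀r.A
   open: L(x₀) ⊇ {A, C, ¬B, ∀r.A, ∀r.¬E, …}
2. Hence C ⊑ ¬A: not entailed.

No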